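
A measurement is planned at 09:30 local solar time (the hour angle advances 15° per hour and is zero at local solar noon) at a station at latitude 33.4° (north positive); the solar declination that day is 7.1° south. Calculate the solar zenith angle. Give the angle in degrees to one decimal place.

53.9°

Hour angle H = 15° × (9.5 − 12) = -37.50°.
cos θ_z = sin(33.4°) sin(-7.1°) + cos(33.4°) cos(-7.1°) cos(-37.50°) = -0.0680 + 0.6573 = 0.5893.
θ_z = arccos(0.5893) = 53.89°.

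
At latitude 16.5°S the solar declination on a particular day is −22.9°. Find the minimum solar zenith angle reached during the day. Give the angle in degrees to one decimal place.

At local solar noon the hour angle is zero, so the zenith angle is |φ − δ| = |-16.5° − (-22.9°)| = 6.4°.

6.4°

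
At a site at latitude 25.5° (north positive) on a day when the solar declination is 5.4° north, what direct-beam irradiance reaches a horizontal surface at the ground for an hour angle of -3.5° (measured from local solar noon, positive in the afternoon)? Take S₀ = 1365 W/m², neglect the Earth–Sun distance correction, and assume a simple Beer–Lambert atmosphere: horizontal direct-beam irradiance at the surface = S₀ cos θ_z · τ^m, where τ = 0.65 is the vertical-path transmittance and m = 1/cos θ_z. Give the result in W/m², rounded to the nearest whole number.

cos θ_z = sin(25.5°) sin(5.4°) + cos(25.5°) cos(5.4°) cos(-3.50°) = 0.0405 + 0.8969 = 0.9374.
Air mass m = 1/cos θ_z = 1/0.9374 = 1.067; τ^m = 0.65^1.067 = 0.6315.
Surface direct beam = 1365 × 0.9374 × 0.6315 = 808.04 W/m².

808 W/m²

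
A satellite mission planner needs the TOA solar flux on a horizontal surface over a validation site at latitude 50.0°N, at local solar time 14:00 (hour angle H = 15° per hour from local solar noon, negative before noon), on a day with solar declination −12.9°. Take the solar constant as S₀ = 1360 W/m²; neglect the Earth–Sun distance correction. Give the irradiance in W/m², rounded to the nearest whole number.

505 W/m²

Hour angle H = 15° × (14 − 12) = 30.00°.
cos θ_z = sin(50.0°) sin(-12.9°) + cos(50.0°) cos(-12.9°) cos(30.00°) = -0.1710 + 0.5426 = 0.3716.
Top-of-atmosphere irradiance = S₀ cos θ_z = 1360 × 0.3716 = 505.38 W/m².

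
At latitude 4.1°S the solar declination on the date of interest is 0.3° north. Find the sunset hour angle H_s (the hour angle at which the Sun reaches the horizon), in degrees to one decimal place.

90.0°

−tan φ tan δ = −(-0.0717)(0.0052) = 0.0004; H_s = arccos(0.0004) = 89.98°.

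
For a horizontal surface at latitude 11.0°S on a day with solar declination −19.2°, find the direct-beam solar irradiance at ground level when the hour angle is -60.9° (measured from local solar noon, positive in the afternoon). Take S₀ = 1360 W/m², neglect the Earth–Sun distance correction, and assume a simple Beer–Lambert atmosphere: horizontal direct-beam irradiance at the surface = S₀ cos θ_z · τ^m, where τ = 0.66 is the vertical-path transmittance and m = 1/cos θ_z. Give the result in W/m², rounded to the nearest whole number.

With φ = -11.0°, δ = -19.2°, H = -60.90°: sin φ sin δ = 0.0628, cos φ cos δ cos H = 0.4508, so cos θ_z = 0.5136.
Air mass m = 1/cos θ_z = 1/0.5136 = 1.947; τ^m = 0.66^1.947 = 0.4453.
Surface direct beam = 1360 × 0.5136 × 0.4453 = 311.04 W/m².

311 W/m²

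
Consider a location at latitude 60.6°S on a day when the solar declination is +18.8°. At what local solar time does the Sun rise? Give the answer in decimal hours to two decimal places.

−tan φ tan δ = −(-1.7747)(0.3404) = 0.6041; H_s = arccos(0.6041) = 52.84°.
Sunrise is at 12 − H_s/15 = 12 − 3.523 = 8.477 h local solar time.

8.48 h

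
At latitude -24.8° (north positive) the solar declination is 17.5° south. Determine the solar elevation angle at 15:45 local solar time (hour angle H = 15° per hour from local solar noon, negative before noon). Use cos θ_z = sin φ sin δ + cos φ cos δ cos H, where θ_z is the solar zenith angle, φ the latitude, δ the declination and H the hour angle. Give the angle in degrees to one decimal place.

Hour angle H = 15° × (15.75 − 12) = 56.25°.
cos θ_z = sin(-24.8°) sin(-17.5°) + cos(-24.8°) cos(-17.5°) cos(56.25°) = 0.1261 + 0.4810 = 0.6071.
θ_z = arccos(0.6071) = 52.62°, so the elevation is 90° − 52.62° = 37.38°.

37.4°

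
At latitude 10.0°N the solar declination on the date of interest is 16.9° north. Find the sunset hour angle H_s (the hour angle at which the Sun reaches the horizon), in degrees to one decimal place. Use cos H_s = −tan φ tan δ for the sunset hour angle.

−tan φ tan δ = −(0.1763)(0.3038) = -0.0536; H_s = arccos(-0.0536) = 93.07°.

93.1°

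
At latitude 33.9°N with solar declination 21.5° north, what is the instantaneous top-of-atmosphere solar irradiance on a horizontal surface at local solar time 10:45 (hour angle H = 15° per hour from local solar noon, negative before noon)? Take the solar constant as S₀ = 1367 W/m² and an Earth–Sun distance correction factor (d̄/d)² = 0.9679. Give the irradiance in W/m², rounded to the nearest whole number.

1238 W/m²

Hour angle H = 15° × (10.75 − 12) = -18.75°.
cos θ_z = sin φ sin δ + cos φ cos δ cos H = (0.5577)(0.3665) + (0.8300)(0.9304)(0.9469) = 0.9356.
Top-of-atmosphere irradiance = S₀ (d̄/d)² cos θ_z = 1367 × 0.9679 × 0.9356 = 1237.91 W/m².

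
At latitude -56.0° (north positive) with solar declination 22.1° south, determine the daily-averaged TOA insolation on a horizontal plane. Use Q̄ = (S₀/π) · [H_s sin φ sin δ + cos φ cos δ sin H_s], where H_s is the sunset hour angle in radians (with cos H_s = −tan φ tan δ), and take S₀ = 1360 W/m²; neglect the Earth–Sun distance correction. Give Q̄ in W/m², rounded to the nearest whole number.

478 W/m²

−tan φ tan δ = −(-1.4826)(-0.4061) = -0.6021; H_s = arccos(-0.6021) = 127.02°. In radians, H_s = 2.2169.
H_s sin φ sin δ = 2.2169 × -0.8290 × -0.3762 = 0.6914.
cos φ cos δ sin H_s = 0.5592 × 0.9265 × 0.7984 = 0.4137.
Q̄ = (1360/π) × (0.6914 + 0.4137) = 432.90 × 1.1051 = 478.40 W/m².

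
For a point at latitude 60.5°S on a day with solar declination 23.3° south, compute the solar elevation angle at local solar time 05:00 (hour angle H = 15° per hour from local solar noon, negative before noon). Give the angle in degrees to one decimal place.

Hour angle H = 15° × (5 − 12) = -105.00°.
cos θ_z = sin(-60.5°) sin(-23.3°) + cos(-60.5°) cos(-23.3°) cos(-105.00°) = 0.3443 + -0.1171 = 0.2272.
θ_z = arccos(0.2272) = 76.87°, so the elevation is 90° − 76.87° = 13.13°.

13.1°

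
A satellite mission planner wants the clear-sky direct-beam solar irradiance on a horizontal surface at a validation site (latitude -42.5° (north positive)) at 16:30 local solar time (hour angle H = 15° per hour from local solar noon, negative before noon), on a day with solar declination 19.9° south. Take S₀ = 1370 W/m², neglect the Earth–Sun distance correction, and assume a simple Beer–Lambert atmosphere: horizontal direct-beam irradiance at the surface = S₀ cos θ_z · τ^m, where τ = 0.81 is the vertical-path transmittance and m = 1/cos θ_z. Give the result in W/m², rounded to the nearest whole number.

Hour angle H = 15° × (16.5 − 12) = 67.50°.
With φ = -42.5°, δ = -19.9°, H = 67.50°: sin φ sin δ = 0.2300, cos φ cos δ cos H = 0.2653, so cos θ_z = 0.4953.
Air mass m = 1/cos θ_z = 1/0.4953 = 2.019; τ^m = 0.81^2.019 = 0.6535.
Surface direct beam = 1370 × 0.4953 × 0.6535 = 443.44 W/m².

443 W/m²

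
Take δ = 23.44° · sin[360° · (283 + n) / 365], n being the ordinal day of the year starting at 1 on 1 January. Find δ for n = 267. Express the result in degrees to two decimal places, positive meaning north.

-1.01°

360 × (283 + 267) / 365 = 542.466°; sin(542.466°) = -0.0430.
δ = 23.44 × -0.0430 = -1.008° ≈ -1.01°.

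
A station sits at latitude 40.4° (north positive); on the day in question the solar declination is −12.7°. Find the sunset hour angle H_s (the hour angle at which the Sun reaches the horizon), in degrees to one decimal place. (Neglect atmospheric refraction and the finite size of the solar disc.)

The sunset hour angle satisfies cos H_s = −tan φ tan δ = 0.1918, giving H_s = 78.94°.

78.9°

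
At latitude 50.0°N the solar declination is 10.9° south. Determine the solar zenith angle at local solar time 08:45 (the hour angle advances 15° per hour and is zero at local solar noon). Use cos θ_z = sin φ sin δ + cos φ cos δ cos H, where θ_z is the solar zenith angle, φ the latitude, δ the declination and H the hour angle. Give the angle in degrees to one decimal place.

74.3°

Hour angle H = 15° × (8.75 − 12) = -48.75°.
cos θ_z = sin(50.0°) sin(-10.9°) + cos(50.0°) cos(-10.9°) cos(-48.75°) = -0.1449 + 0.4162 = 0.2713.
θ_z = arccos(0.2713) = 74.26°.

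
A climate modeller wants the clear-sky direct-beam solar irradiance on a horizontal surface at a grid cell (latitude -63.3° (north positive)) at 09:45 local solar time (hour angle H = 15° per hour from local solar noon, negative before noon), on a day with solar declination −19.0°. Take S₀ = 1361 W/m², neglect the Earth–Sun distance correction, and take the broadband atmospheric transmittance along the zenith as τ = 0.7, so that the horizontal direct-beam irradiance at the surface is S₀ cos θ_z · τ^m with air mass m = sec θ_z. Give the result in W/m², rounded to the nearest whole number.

Hour angle H = 15° × (9.75 − 12) = -33.75°.
cos θ_z = sin(-63.3°) sin(-19.0°) + cos(-63.3°) cos(-19.0°) cos(-33.75°) = 0.2909 + 0.3532 = 0.6441.
Air mass m = 1/cos θ_z = 1/0.6441 = 1.553; τ^m = 0.7^1.553 = 0.5747.
Surface direct beam = 1361 × 0.6441 × 0.5747 = 503.79 W/m².

504 W/m²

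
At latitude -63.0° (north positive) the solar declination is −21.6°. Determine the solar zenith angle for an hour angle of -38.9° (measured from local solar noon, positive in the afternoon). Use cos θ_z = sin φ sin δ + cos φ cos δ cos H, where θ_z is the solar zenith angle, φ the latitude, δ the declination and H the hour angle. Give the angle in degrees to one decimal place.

cos θ_z = sin(-63.0°) sin(-21.6°) + cos(-63.0°) cos(-21.6°) cos(-38.90°) = 0.3280 + 0.3285 = 0.6565.
θ_z = arccos(0.6565) = 48.97°.

49.0°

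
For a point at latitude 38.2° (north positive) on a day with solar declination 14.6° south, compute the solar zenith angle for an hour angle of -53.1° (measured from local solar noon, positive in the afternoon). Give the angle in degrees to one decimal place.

72.5°

cos θ_z = sin(38.2°) sin(-14.6°) + cos(38.2°) cos(-14.6°) cos(-53.10°) = -0.1559 + 0.4566 = 0.3007.
θ_z = arccos(0.3007) = 72.50°.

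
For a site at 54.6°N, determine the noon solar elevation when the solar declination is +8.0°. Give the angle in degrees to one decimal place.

43.4°

At local solar noon the hour angle is zero, so the elevation is 90° − |φ − δ| = 90° − |54.6° − (8.0°)| = 90° − 46.6° = 43.4°.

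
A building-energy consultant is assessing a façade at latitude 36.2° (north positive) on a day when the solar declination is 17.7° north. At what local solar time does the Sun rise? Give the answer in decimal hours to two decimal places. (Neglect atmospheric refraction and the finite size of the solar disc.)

5.10 h

cos H_s = −tan(36.2°) · tan(17.7°) = -0.2336, so H_s = arccos(-0.2336) = 103.51°.
Sunrise is at 12 − H_s/15 = 12 − 6.901 = 5.099 h local solar time.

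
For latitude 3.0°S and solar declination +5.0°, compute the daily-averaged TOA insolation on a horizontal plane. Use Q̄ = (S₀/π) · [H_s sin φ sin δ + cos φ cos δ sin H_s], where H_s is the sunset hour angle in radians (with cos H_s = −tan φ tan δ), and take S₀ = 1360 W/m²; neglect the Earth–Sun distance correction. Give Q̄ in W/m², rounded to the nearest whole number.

428 W/m²

The sunset hour angle satisfies cos H_s = −tan φ tan δ = 0.0046, giving H_s = 89.74°. In radians, H_s = 1.5663.
H_s sin φ sin δ = 1.5663 × -0.0523 × 0.0872 = -0.0071.
cos φ cos δ sin H_s = 0.9986 × 0.9962 × 1.0000 = 0.9948.
Q̄ = (1360/π) × (-0.0071 + 0.9948) = 432.90 × 0.9877 = 427.58 W/m².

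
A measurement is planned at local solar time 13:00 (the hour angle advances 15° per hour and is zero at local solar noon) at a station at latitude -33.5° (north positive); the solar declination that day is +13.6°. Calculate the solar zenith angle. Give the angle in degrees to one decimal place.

Hour angle H = 15° × (13 − 12) = 15.00°.
cos θ_z = sin(-33.5°) sin(13.6°) + cos(-33.5°) cos(13.6°) cos(15.00°) = -0.1298 + 0.7829 = 0.6531.
θ_z = arccos(0.6531) = 49.22°.

49.2°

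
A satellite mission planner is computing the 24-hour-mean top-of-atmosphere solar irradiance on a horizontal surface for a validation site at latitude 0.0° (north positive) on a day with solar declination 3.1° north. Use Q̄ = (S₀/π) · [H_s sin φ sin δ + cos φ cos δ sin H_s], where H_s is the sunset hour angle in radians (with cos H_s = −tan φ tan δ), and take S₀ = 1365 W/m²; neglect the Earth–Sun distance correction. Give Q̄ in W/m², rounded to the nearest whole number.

The sunset hour angle satisfies cos H_s = −tan φ tan δ = 0.0000, giving H_s = 90.00°. In radians, H_s = 1.5708.
H_s sin φ sin δ = 1.5708 × 0.0000 × 0.0541 = 0.0000.
cos φ cos δ sin H_s = 1.0000 × 0.9985 × 1.0000 = 0.9985.
Q̄ = (1365/π) × (0.0000 + 0.9985) = 434.49 × 0.9985 = 433.84 W/m².

434 W/m²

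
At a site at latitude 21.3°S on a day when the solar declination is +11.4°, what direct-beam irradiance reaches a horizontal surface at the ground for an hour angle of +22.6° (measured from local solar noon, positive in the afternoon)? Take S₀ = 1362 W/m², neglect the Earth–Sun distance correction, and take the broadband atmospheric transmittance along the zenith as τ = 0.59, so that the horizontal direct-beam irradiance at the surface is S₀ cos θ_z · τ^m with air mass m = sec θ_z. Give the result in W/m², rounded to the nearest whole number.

cos θ_z = sin(-21.3°) sin(11.4°) + cos(-21.3°) cos(11.4°) cos(22.60°) = -0.0718 + 0.8432 = 0.7714.
Air mass m = 1/cos θ_z = 1/0.7714 = 1.296; τ^m = 0.59^1.296 = 0.5047.
Surface direct beam = 1362 × 0.7714 × 0.5047 = 530.26 W/m².

530 W/m²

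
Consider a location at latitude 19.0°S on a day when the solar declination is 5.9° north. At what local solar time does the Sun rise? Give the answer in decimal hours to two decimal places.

6.14 h

cos H_s = −tan(-19.0°) · tan(5.9°) = 0.0356, so H_s = arccos(0.0356) = 87.96°.
Sunrise is at 12 − H_s/15 = 12 − 5.864 = 6.136 h local solar time.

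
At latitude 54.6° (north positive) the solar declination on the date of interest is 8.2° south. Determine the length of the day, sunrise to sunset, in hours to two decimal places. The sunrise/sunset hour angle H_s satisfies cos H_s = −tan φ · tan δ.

cos H_s = −tan(54.6°) · tan(-8.2°) = 0.2028, so H_s = arccos(0.2028) = 78.30°.
Day length = 2 H_s / 15° h⁻¹ = 156.60° / 15 = 10.440 h.

10.44 hours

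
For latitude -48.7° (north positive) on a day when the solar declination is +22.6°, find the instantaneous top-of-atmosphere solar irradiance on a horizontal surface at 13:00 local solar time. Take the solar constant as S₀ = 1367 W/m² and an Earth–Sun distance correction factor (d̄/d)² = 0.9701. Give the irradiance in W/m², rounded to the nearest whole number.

Hour angle H = 15° × (13 − 12) = 15.00°.
cos θ_z = sin(-48.7°) sin(22.6°) + cos(-48.7°) cos(22.6°) cos(15.00°) = -0.2887 + 0.5886 = 0.2999.
Top-of-atmosphere irradiance = S₀ (d̄/d)² cos θ_z = 1367 × 0.9701 × 0.2999 = 397.71 W/m².

398 W/m²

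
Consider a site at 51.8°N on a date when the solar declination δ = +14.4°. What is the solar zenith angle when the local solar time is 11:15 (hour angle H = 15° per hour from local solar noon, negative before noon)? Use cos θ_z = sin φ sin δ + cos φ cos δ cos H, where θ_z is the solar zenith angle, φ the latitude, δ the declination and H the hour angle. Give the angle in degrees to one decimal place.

38.5°

Hour angle H = 15° × (11.25 − 12) = -11.25°.
cos θ_z = sin(51.8°) sin(14.4°) + cos(51.8°) cos(14.4°) cos(-11.25°) = 0.1954 + 0.5875 = 0.7829.
θ_z = arccos(0.7829) = 38.47°.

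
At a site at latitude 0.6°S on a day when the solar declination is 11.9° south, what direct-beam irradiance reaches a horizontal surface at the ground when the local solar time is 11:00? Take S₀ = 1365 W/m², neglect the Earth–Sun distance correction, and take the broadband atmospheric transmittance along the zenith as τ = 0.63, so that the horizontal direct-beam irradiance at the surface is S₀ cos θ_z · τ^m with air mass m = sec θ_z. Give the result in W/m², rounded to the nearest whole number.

Hour angle H = 15° × (11 − 12) = -15.00°.
With φ = -0.6°, δ = -11.9°, H = -15.00°: sin φ sin δ = 0.0022, cos φ cos δ cos H = 0.9451, so cos θ_z = 0.9473.
Air mass m = 1/cos θ_z = 1/0.9473 = 1.056; τ^m = 0.63^1.056 = 0.6139.
Surface direct beam = 1365 × 0.9473 × 0.6139 = 793.81 W/m².

794 W/m²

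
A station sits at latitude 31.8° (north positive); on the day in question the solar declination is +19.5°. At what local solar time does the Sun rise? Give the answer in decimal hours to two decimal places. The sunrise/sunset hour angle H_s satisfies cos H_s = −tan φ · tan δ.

5.15 h

cos H_s = −tan(31.8°) · tan(19.5°) = -0.2196, so H_s = arccos(-0.2196) = 102.69°.
Sunrise is at 12 − H_s/15 = 12 − 6.846 = 5.154 h local solar time.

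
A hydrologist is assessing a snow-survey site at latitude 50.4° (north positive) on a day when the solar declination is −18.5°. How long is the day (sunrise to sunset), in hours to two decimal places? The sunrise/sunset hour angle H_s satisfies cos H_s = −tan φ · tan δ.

−tan φ tan δ = −(1.2088)(-0.3346) = 0.4045; H_s = arccos(0.4045) = 66.14°.
Day length = 2 H_s / 15° h⁻¹ = 132.28° / 15 = 8.819 h.

8.82 hours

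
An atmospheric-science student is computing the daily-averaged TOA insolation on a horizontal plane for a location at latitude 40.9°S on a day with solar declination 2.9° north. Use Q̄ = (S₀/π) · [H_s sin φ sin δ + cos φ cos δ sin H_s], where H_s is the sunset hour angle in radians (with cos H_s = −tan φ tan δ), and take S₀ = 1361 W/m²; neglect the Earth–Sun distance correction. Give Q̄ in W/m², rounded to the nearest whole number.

The sunset hour angle satisfies cos H_s = −tan φ tan δ = 0.0439, giving H_s = 87.48°. In radians, H_s = 1.5268.
H_s sin φ sin δ = 1.5268 × -0.6547 × 0.0506 = -0.0506.
cos φ cos δ sin H_s = 0.7559 × 0.9987 × 0.9990 = 0.7542.
Q̄ = (1361/π) × (-0.0506 + 0.7542) = 433.22 × 0.7036 = 304.81 W/m².

305 W/m²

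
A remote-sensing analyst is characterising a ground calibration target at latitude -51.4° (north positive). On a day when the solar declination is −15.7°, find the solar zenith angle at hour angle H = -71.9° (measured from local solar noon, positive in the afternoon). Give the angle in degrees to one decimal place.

66.5°

cos θ_z = sin(-51.4°) sin(-15.7°) + cos(-51.4°) cos(-15.7°) cos(-71.90°) = 0.2115 + 0.1866 = 0.3981.
θ_z = arccos(0.3981) = 66.54°.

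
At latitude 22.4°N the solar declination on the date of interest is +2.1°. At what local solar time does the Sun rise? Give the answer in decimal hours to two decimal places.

5.94 h

−tan φ tan δ = −(0.4122)(0.0367) = -0.0151; H_s = arccos(-0.0151) = 90.87°.
Sunrise is at 12 − H_s/15 = 12 − 6.058 = 5.942 h local solar time.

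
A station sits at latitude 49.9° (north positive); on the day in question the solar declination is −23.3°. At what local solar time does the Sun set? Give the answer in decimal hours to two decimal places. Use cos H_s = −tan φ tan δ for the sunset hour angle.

15.95 h

The sunset hour angle satisfies cos H_s = −tan φ tan δ = 0.5114, giving H_s = 59.24°.
Sunset is at 12 + H_s/15 = 12 + 3.949 = 15.949 h local solar time.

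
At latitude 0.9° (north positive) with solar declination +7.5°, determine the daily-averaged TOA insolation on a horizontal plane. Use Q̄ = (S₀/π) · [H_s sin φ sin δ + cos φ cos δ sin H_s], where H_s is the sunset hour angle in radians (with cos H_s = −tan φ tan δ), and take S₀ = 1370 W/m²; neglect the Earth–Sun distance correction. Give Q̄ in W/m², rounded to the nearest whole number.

434 W/m²

cos H_s = −tan(0.9°) · tan(7.5°) = -0.0021, so H_s = arccos(-0.0021) = 90.12°. In radians, H_s = 1.5729.
H_s sin φ sin δ = 1.5729 × 0.0157 × 0.1305 = 0.0032.
cos φ cos δ sin H_s = 0.9999 × 0.9914 × 1.0000 = 0.9913.
Q̄ = (1370/π) × (0.0032 + 0.9913) = 436.08 × 0.9945 = 433.68 W/m².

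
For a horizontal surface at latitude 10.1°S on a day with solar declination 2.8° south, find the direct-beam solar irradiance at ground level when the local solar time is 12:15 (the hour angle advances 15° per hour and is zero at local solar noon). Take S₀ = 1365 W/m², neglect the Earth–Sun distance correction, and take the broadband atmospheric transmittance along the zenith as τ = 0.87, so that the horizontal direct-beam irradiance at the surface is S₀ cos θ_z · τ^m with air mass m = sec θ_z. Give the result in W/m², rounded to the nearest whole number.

1174 W/m²

Hour angle H = 15° × (12.25 − 12) = 3.75°.
cos θ_z = sin φ sin δ + cos φ cos δ cos H = (-0.1754)(-0.0488) + (0.9845)(0.9988)(0.9979) = 0.9898.
Air mass m = 1/cos θ_z = 1/0.9898 = 1.010; τ^m = 0.87^1.010 = 0.8688.
Surface direct beam = 1365 × 0.9898 × 0.8688 = 1173.82 W/m².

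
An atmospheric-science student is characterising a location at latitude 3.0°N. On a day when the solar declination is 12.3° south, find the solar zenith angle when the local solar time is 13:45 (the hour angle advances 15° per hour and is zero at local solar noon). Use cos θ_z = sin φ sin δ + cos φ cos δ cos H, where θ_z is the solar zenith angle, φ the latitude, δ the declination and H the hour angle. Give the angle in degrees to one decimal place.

Hour angle H = 15° × (13.75 − 12) = 26.25°.
cos θ_z = sin φ sin δ + cos φ cos δ cos H = (0.0523)(-0.2130) + (0.9986)(0.9770)(0.8969) = 0.8639.
θ_z = arccos(0.8639) = 30.24°.

30.2°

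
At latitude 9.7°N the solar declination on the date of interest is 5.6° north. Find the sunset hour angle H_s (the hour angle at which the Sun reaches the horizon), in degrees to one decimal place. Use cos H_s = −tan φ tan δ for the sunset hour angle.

91.0°

cos H_s = −tan(9.7°) · tan(5.6°) = -0.0168, so H_s = arccos(-0.0168) = 90.96°.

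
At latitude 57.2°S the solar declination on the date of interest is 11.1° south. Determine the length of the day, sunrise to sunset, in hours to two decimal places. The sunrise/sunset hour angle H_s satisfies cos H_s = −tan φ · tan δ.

14.36 hours

cos H_s = −tan(-57.2°) · tan(-11.1°) = -0.3044, so H_s = arccos(-0.3044) = 107.72°.
Day length = 2 H_s / 15° h⁻¹ = 215.44° / 15 = 14.363 h.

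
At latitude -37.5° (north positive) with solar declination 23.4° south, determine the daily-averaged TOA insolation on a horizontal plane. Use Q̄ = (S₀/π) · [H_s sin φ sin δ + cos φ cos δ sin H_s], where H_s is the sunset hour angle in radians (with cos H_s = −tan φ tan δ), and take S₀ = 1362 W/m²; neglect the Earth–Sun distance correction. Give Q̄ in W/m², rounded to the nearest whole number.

498 W/m²

−tan φ tan δ = −(-0.7673)(-0.4327) = -0.3320; H_s = arccos(-0.3320) = 109.39°. In radians, H_s = 1.9092.
H_s sin φ sin δ = 1.9092 × -0.6088 × -0.3971 = 0.4616.
cos φ cos δ sin H_s = 0.7934 × 0.9178 × 0.9433 = 0.6869.
Q̄ = (1362/π) × (0.4616 + 0.6869) = 433.54 × 1.1485 = 497.92 W/m².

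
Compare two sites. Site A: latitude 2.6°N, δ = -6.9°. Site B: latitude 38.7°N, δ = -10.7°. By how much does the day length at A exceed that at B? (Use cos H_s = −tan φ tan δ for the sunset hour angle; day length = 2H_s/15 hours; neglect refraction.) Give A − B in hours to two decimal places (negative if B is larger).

A: H_s = arccos(−tan 2.6° · tan -6.9°) = 89.69°, so 2H_s/15 = 11.9587 h.
B: H_s = arccos(−tan 38.7° · tan -10.7°) = 81.29°, so 2H_s/15 = 10.8387 h.
A − B = 11.9587 − 10.8387 = 1.1200 h.

+1.12 h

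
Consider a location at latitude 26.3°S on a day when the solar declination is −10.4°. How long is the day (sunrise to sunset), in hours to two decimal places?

12.69 hours

−tan φ tan δ = −(-0.4942)(-0.1835) = -0.0907; H_s = arccos(-0.0907) = 95.20°.
Day length = 2 H_s / 15° h⁻¹ = 190.40° / 15 = 12.693 h.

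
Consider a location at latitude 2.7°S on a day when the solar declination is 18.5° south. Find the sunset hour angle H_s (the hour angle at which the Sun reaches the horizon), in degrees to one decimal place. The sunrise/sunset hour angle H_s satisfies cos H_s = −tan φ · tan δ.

90.9°

−tan φ tan δ = −(-0.0472)(-0.3346) = -0.0158; H_s = arccos(-0.0158) = 90.91°.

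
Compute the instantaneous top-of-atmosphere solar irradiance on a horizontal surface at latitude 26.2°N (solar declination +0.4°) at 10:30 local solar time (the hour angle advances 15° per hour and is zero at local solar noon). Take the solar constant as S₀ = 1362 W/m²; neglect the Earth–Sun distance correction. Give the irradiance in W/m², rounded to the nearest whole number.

Hour angle H = 15° × (10.5 − 12) = -22.50°.
With φ = 26.2°, δ = 0.4°, H = -22.50°: sin φ sin δ = 0.0031, cos φ cos δ cos H = 0.8289, so cos θ_z = 0.8320.
Top-of-atmosphere irradiance = S₀ cos θ_z = 1362 × 0.8320 = 1133.18 W/m².

1133 W/m²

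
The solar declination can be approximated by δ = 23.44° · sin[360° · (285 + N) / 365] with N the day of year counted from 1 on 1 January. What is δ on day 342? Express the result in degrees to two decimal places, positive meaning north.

360 × (285 + 342) / 365 = 618.411°; sin(618.411°) = -0.9796.
δ = 23.44 × -0.9796 = -22.962° ≈ -22.96°.

-22.96°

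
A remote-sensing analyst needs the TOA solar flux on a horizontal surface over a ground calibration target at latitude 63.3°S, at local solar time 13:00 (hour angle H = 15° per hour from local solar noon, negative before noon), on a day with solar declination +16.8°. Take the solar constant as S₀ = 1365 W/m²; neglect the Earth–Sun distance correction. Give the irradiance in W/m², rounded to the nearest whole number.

215 W/m²

Hour angle H = 15° × (13 − 12) = 15.00°.
cos θ_z = sin φ sin δ + cos φ cos δ cos H = (-0.8934)(0.2890) + (0.4493)(0.9573)(0.9659) = 0.1573.
Top-of-atmosphere irradiance = S₀ cos θ_z = 1365 × 0.1573 = 214.71 W/m².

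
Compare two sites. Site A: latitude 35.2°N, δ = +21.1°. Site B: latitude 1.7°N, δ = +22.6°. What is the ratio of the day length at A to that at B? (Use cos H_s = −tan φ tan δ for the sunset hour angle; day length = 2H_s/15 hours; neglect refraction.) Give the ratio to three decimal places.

1.166

A: H_s = arccos(−tan 35.2° · tan 21.1°) = 105.80°, so 2H_s/15 = 14.1067 h.
B: H_s = arccos(−tan 1.7° · tan 22.6°) = 90.71°, so 2H_s/15 = 12.0947 h.
Ratio A/B = 14.1067 / 12.0947 = 1.1664.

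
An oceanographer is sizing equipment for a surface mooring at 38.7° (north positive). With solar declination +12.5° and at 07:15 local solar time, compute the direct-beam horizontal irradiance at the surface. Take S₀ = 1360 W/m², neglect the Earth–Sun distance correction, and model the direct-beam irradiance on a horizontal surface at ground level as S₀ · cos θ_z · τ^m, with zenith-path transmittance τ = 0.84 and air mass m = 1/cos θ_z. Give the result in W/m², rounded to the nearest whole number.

327 W/m²

Hour angle H = 15° × (7.25 − 12) = -71.25°.
With φ = 38.7°, δ = 12.5°, H = -71.25°: sin φ sin δ = 0.1353, cos φ cos δ cos H = 0.2449, so cos θ_z = 0.3802.
Air mass m = 1/cos θ_z = 1/0.3802 = 2.630; τ^m = 0.84^2.630 = 0.6322.
Surface direct beam = 1360 × 0.3802 × 0.6322 = 326.89 W/m².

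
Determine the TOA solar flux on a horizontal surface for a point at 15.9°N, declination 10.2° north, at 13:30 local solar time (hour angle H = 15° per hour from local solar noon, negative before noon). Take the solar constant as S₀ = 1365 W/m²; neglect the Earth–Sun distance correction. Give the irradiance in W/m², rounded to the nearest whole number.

1260 W/m²

Hour angle H = 15° × (13.5 − 12) = 22.50°.
cos θ_z = sin φ sin δ + cos φ cos δ cos H = (0.2740)(0.1771) + (0.9617)(0.9842)(0.9239) = 0.9230.
Top-of-atmosphere irradiance = S₀ cos θ_z = 1365 × 0.9230 = 1259.89 W/m².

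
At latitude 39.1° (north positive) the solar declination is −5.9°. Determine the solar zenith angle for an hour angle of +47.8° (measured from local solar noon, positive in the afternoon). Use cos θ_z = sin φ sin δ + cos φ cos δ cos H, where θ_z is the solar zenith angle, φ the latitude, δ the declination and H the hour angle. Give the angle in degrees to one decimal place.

63.0°

cos θ_z = sin φ sin δ + cos φ cos δ cos H = (0.6307)(-0.1028) + (0.7760)(0.9947)(0.6717) = 0.4536.
θ_z = arccos(0.4536) = 63.03°.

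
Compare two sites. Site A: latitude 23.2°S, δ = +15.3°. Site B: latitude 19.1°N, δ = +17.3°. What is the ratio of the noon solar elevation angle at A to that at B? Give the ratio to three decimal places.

A: 90° − |-23.2 − (15.3)| = 51.50°.
B: 90° − |19.1 − (17.3)| = 88.20°.
Ratio A/B = 51.5000 / 88.2000 = 0.5839.

0.584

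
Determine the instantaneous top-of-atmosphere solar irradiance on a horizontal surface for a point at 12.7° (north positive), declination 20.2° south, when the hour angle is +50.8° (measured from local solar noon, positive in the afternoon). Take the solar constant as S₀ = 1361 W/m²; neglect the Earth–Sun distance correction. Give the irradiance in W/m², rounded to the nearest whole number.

684 W/m²

cos θ_z = sin φ sin δ + cos φ cos δ cos H = (0.2198)(-0.3453) + (0.9755)(0.9385)(0.6320) = 0.5027.
Top-of-atmosphere irradiance = S₀ cos θ_z = 1361 × 0.5027 = 684.17 W/m².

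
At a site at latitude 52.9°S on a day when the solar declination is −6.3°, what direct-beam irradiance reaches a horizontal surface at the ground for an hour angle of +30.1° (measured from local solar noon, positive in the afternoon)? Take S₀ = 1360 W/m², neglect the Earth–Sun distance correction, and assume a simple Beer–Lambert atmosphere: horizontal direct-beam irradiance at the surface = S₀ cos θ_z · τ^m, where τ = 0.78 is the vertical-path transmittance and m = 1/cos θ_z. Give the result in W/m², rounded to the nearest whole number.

547 W/m²

cos θ_z = sin φ sin δ + cos φ cos δ cos H = (-0.7976)(-0.1097) + (0.6032)(0.9940)(0.8652) = 0.6063.
Air mass m = 1/cos θ_z = 1/0.6063 = 1.649; τ^m = 0.78^1.649 = 0.6638.
Surface direct beam = 1360 × 0.6063 × 0.6638 = 547.35 W/m².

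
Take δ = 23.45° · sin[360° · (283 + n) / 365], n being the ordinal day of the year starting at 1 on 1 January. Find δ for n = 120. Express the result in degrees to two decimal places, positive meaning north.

+14.27°

360 × (283 + 120) / 365 = 397.479°; sin(397.479°) = 0.6085.
δ = 23.45 × 0.6085 = 14.269° ≈ +14.27°.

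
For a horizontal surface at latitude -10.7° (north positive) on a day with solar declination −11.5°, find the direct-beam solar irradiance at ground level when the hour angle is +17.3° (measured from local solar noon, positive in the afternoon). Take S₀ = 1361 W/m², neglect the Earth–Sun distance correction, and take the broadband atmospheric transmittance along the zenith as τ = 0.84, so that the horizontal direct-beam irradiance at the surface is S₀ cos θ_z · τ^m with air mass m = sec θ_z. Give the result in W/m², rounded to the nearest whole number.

With φ = -10.7°, δ = -11.5°, H = 17.30°: sin φ sin δ = 0.0370, cos φ cos δ cos H = 0.9193, so cos θ_z = 0.9563.
Air mass m = 1/cos θ_z = 1/0.9563 = 1.046; τ^m = 0.84^1.046 = 0.8333.
Surface direct beam = 1361 × 0.9563 × 0.8333 = 1084.56 W/m².

1085 W/m²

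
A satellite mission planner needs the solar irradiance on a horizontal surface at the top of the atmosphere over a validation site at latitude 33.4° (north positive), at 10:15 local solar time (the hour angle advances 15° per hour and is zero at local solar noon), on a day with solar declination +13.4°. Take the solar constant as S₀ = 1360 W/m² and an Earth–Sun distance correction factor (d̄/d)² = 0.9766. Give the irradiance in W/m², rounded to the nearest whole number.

Hour angle H = 15° × (10.25 − 12) = -26.25°.
cos θ_z = sin φ sin δ + cos φ cos δ cos H = (0.5505)(0.2317) + (0.8348)(0.9728)(0.8969) = 0.8559.
Top-of-atmosphere irradiance = S₀ (d̄/d)² cos θ_z = 1360 × 0.9766 × 0.8559 = 1136.79 W/m².

1137 W/m²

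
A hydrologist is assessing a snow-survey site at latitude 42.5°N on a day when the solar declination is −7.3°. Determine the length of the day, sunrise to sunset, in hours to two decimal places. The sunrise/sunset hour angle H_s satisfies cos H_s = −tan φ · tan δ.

11.10 hours

cos H_s = −tan(42.5°) · tan(-7.3°) = 0.1174, so H_s = arccos(0.1174) = 83.26°.
Day length = 2 H_s / 15° h⁻¹ = 166.52° / 15 = 11.101 h.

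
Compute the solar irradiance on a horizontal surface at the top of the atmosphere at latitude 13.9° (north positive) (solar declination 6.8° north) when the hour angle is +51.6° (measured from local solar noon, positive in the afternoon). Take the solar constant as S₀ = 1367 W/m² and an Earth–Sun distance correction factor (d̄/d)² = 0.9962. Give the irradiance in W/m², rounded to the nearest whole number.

854 W/m²

With φ = 13.9°, δ = 6.8°, H = 51.60°: sin φ sin δ = 0.0284, cos φ cos δ cos H = 0.5987, so cos θ_z = 0.6271.
Top-of-atmosphere irradiance = S₀ (d̄/d)² cos θ_z = 1367 × 0.9962 × 0.6271 = 853.99 W/m².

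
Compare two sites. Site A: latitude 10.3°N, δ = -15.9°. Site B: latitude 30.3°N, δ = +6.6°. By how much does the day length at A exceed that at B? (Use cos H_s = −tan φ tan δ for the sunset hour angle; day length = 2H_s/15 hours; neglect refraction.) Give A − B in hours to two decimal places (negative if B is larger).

A: H_s = arccos(−tan 10.3° · tan -15.9°) = 87.03°, so 2H_s/15 = 11.6040 h.
B: H_s = arccos(−tan 30.3° · tan 6.6°) = 93.88°, so 2H_s/15 = 12.5173 h.
A − B = 11.6040 − 12.5173 = -0.9133 h.

-0.91 h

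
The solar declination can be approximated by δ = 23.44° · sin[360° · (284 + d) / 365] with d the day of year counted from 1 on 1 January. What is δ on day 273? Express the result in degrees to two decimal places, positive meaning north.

-3.82°

360 × (284 + 273) / 365 = 549.370°; sin(549.370°) = -0.1628.
δ = 23.44 × -0.1628 = -3.816° ≈ -3.82°.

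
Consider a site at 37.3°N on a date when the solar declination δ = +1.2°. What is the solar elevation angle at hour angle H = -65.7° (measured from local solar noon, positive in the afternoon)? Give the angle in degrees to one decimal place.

19.9°

cos θ_z = sin φ sin δ + cos φ cos δ cos H = (0.6060)(0.0209) + (0.7955)(0.9998)(0.4115) = 0.3399.
θ_z = arccos(0.3399) = 70.13°, so the elevation is 90° − 70.13° = 19.87°.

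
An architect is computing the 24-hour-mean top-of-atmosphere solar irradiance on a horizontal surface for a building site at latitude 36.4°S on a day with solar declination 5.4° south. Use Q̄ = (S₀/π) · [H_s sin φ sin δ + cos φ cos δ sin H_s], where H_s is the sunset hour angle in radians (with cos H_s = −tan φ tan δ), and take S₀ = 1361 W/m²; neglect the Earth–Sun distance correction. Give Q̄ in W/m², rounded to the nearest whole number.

386 W/m²

cos H_s = −tan(-36.4°) · tan(-5.4°) = -0.0697, so H_s = arccos(-0.0697) = 94.00°. In radians, H_s = 1.6406.
H_s sin φ sin δ = 1.6406 × -0.5934 × -0.0941 = 0.0916.
cos φ cos δ sin H_s = 0.8049 × 0.9956 × 0.9976 = 0.7994.
Q̄ = (1361/π) × (0.0916 + 0.7994) = 433.22 × 0.8910 = 386.00 W/m².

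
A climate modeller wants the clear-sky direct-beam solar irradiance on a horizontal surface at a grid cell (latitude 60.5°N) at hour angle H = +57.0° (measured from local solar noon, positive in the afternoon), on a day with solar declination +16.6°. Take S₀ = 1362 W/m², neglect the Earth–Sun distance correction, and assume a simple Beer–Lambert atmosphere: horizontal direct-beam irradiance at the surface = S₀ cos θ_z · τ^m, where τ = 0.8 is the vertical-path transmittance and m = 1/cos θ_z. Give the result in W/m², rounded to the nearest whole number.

cos θ_z = sin φ sin δ + cos φ cos δ cos H = (0.8704)(0.2857) + (0.4924)(0.9583)(0.5446) = 0.5057.
Air mass m = 1/cos θ_z = 1/0.5057 = 1.977; τ^m = 0.8^1.977 = 0.6433.
Surface direct beam = 1362 × 0.5057 × 0.6433 = 443.08 W/m².

443 W/m²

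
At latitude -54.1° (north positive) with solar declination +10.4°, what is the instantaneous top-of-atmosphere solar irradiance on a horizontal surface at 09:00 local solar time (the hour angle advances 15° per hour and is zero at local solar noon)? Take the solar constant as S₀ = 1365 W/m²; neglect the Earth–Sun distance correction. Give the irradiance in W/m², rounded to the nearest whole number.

357 W/m²

Hour angle H = 15° × (9 − 12) = -45.00°.
With φ = -54.1°, δ = 10.4°, H = -45.00°: sin φ sin δ = -0.1462, cos φ cos δ cos H = 0.4078, so cos θ_z = 0.2616.
Top-of-atmosphere irradiance = S₀ cos θ_z = 1365 × 0.2616 = 357.08 W/m².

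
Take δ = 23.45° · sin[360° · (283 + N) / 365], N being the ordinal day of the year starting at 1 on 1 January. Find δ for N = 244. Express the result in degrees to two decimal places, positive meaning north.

+8.10°

360 × (283 + 244) / 365 = 519.781°; sin(519.781°) = 0.3456.
δ = 23.45 × 0.3456 = 8.104° ≈ +8.10°.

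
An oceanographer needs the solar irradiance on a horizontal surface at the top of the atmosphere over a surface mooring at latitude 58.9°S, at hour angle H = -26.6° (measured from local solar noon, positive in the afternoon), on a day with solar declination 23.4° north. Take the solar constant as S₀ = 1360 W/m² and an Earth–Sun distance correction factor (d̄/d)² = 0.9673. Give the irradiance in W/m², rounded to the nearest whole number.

With φ = -58.9°, δ = 23.4°, H = -26.60°: sin φ sin δ = -0.3401, cos φ cos δ cos H = 0.4239, so cos θ_z = 0.0838.
Top-of-atmosphere irradiance = S₀ (d̄/d)² cos θ_z = 1360 × 0.9673 × 0.0838 = 110.24 W/m².

110 W/m²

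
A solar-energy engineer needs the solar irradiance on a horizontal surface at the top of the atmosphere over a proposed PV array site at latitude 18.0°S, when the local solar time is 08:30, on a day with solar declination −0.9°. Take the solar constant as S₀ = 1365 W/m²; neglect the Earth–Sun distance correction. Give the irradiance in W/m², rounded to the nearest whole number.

797 W/m²

Hour angle H = 15° × (8.5 − 12) = -52.50°.
cos θ_z = sin(-18.0°) sin(-0.9°) + cos(-18.0°) cos(-0.9°) cos(-52.50°) = 0.0049 + 0.5789 = 0.5838.
Top-of-atmosphere irradiance = S₀ cos θ_z = 1365 × 0.5838 = 796.89 W/m².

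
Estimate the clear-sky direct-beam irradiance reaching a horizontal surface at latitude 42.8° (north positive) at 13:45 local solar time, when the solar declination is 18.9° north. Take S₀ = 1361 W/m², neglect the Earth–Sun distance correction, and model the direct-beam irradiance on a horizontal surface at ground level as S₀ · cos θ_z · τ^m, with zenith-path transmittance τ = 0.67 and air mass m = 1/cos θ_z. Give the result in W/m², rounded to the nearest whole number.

Hour angle H = 15° × (13.75 − 12) = 26.25°.
cos θ_z = sin(42.8°) sin(18.9°) + cos(42.8°) cos(18.9°) cos(26.25°) = 0.2201 + 0.6226 = 0.8427.
Air mass m = 1/cos θ_z = 1/0.8427 = 1.187; τ^m = 0.67^1.187 = 0.6217.
Surface direct beam = 1361 × 0.8427 × 0.6217 = 713.04 W/m².

713 W/m²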